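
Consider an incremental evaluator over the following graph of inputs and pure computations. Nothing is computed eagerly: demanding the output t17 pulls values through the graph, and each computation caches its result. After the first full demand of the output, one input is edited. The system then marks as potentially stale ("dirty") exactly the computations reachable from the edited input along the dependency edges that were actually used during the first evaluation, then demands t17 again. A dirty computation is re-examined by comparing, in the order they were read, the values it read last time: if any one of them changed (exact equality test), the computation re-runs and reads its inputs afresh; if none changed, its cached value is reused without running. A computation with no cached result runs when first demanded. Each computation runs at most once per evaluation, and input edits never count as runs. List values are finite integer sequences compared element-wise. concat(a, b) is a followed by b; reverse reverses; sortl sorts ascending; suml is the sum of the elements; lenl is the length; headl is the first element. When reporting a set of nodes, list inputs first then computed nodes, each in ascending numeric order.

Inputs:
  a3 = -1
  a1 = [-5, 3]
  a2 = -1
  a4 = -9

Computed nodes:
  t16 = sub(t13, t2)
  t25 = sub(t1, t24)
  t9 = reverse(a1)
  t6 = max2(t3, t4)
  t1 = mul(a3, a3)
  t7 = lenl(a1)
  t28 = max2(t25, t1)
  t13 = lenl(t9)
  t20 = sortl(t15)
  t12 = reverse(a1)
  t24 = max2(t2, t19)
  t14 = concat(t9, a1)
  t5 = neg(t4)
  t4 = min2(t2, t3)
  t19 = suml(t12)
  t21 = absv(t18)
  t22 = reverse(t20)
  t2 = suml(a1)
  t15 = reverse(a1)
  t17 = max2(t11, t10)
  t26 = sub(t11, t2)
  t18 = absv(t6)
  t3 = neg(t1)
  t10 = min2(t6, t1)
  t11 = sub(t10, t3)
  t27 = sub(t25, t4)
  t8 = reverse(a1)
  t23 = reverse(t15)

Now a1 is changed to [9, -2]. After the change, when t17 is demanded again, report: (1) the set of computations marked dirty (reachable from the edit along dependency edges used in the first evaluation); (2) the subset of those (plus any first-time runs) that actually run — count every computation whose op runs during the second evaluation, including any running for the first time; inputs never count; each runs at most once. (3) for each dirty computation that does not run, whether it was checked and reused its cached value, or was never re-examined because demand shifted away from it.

Dirty set: t2, t4, t6, t10, t11, t17.
Run set: t2, t4, t6 (3 run).
Re-examined without running (cache reused): t10, t11, t17.
The important point: t6 recomputes to an identical value, and the output ends up unchanged.

Initial pass — values computed on the first demand:
  t1 = mul(-1, -1) = 1
  t2 = suml([-5, 3]) = -2
  t3 = neg(1) = -1
  t4 = min2(-2, -1) = -2
  t6 = max2(-1, -2) = -1
  t10 = min2(-1, 1) = -1
  t11 = sub(-1, -1) = 0
  t17 = max2(0, -1) = 0

Second demand — change propagation:
  t2: re-runs because a1 [-5, 3]->[9, -2]; new result 7.
  t4: re-runs because t2 -2->7; new result -1.
  t6: re-runs because t4 -2->-1; new result -1 (unchanged).
  t10: re-examined; everything it read last time is the same (t6 unchanged, t1 unchanged) — cache -1 kept, no run.
  t11: re-examined; everything it read last time is the same (t10 unchanged, t3 unchanged) — cache 0 kept, no run.
  t17: re-examined; everything it read last time is the same (t11 unchanged, t10 unchanged) — cache 0 kept, no run.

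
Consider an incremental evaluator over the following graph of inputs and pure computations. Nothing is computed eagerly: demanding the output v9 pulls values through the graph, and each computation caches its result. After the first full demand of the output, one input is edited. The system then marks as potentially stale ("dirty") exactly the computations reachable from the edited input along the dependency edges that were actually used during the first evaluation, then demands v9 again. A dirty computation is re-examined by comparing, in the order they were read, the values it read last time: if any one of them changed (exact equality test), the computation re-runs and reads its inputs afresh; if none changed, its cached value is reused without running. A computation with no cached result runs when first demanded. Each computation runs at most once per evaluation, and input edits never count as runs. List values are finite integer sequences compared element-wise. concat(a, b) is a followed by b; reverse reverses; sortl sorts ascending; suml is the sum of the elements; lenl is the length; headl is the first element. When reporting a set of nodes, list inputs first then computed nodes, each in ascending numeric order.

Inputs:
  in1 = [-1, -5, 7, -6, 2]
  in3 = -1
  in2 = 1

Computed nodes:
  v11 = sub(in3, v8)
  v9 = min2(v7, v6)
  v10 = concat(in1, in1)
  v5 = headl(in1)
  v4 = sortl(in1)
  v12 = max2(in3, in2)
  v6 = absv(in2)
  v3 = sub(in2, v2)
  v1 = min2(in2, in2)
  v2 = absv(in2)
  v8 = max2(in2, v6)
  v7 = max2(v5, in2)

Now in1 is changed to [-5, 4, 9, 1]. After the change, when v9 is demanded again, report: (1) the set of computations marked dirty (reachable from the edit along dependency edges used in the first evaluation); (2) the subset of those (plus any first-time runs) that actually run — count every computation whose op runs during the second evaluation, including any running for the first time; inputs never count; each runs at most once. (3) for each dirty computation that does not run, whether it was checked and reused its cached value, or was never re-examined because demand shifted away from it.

Dirty set: v5, v7, v9.
Run set: v5, v7 (2 run).
Re-examined without running (cache reused): v9.
The important point: v7 recomputes to an identical value, and the output ends up unchanged.

Initial pass — values computed on the first demand:
  v5 = headl([-1, -5, 7, -6, 2]) = -1
  v6 = absv(1) = 1
  v7 = max2(-1, 1) = 1
  v9 = min2(1, 1) = 1

Second demand — change propagation:
  v5: re-runs because in1 [-1, -5, 7, -6, 2]->[-5, 4, 9, 1]; new result -5.
  v7: re-runs because v5 -1->-5; new result 1 (unchanged).
  v9: re-examined; everything it read last time is the same (v7 unchanged, v6 unchanged) — cache 1 kept, no run.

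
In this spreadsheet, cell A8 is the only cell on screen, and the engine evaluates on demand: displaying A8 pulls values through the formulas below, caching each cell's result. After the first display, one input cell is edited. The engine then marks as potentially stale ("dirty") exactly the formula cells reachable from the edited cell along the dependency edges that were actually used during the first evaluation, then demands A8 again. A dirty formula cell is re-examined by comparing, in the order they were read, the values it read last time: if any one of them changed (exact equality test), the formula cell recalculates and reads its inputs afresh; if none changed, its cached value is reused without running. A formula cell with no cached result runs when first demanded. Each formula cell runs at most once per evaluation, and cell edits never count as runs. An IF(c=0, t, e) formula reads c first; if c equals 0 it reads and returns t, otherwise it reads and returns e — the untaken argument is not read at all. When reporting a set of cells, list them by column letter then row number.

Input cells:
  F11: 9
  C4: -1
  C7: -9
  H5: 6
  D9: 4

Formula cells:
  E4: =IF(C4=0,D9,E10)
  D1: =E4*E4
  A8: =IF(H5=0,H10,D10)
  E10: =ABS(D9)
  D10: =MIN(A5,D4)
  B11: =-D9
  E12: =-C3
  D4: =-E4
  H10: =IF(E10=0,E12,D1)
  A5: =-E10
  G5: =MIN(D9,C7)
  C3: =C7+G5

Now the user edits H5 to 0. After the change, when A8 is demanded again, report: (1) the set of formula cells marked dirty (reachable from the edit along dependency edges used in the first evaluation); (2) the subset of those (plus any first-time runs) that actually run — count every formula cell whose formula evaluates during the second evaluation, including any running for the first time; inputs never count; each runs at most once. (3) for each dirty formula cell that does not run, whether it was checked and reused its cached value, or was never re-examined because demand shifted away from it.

Dirty set: A8.
Run set: A8, D1, H10 (3 run).
All dirty formula cells ended up running.
The important point: the flipped condition pulls in fresh nodes; D1, H10 run for the first time.

Initial pass — values computed on the first demand:
  E10 = ABS(4) = 4
  A5 = -(4) = -4
  E4 = IF(C4=0: C4=-1 -> else branch E10) = 4
  D4 = -(4) = -4
  D10 = MIN(-4, -4) = -4
  A8 = IF(H5=0: H5=6 -> else branch D10) = -4

Second demand — change propagation:
  D1: newly demanded (no cache) — executes and yields 16.
  H10: newly demanded (no cache) — executes and yields 16.
  A8: re-runs because H5 6->0; new result 16.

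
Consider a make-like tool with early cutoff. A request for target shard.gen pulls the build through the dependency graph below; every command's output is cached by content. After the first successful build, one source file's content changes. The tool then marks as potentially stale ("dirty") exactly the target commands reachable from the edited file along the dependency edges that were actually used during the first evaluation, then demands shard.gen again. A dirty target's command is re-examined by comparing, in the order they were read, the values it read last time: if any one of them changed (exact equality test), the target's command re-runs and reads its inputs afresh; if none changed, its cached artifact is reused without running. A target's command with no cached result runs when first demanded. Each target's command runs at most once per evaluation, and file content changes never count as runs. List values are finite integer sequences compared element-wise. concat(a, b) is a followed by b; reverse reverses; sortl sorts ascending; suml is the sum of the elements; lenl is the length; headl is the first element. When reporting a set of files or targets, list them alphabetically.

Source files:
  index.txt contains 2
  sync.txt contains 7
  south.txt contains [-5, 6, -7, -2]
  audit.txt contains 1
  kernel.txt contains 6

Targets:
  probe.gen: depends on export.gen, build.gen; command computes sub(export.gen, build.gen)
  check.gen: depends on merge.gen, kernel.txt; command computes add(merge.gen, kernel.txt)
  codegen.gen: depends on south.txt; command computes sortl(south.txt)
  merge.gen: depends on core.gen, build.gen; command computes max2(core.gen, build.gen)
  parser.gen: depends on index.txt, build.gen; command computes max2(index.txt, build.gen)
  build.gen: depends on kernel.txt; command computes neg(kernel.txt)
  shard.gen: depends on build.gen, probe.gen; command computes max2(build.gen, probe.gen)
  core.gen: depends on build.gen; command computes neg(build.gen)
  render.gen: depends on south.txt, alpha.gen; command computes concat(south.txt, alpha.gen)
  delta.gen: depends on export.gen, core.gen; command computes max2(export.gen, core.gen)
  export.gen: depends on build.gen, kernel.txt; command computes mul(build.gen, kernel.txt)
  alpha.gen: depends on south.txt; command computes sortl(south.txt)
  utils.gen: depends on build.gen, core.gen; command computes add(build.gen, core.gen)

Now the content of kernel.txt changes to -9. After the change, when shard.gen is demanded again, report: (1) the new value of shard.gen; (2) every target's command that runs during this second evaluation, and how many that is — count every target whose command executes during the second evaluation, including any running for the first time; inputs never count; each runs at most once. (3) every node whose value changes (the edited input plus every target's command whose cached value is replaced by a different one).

Demanding shard.gen again yields 9.
4 target commands run: build.gen, export.gen, probe.gen, shard.gen.
The nodes whose values change: build.gen, export.gen, kernel.txt, probe.gen, shard.gen.

First demand of the output computes:
  build.gen = neg(6) = -6
  export.gen = mul(-6, 6) = -36
  probe.gen = sub(-36, -6) = -30
  shard.gen = max2(-6, -30) = -6

After the edit, cleaning proceeds:
  build.gen: a read changed (kernel.txt 6->-9) — executes, giving 9.
  export.gen: a read changed (build.gen -6->9; kernel.txt 6->-9) — executes, giving -81.
  probe.gen: a read changed (export.gen -36->-81; build.gen -6->9) — executes, giving -90.
  shard.gen: a read changed (build.gen -6->9; probe.gen -30->-90) — executes, giving 9.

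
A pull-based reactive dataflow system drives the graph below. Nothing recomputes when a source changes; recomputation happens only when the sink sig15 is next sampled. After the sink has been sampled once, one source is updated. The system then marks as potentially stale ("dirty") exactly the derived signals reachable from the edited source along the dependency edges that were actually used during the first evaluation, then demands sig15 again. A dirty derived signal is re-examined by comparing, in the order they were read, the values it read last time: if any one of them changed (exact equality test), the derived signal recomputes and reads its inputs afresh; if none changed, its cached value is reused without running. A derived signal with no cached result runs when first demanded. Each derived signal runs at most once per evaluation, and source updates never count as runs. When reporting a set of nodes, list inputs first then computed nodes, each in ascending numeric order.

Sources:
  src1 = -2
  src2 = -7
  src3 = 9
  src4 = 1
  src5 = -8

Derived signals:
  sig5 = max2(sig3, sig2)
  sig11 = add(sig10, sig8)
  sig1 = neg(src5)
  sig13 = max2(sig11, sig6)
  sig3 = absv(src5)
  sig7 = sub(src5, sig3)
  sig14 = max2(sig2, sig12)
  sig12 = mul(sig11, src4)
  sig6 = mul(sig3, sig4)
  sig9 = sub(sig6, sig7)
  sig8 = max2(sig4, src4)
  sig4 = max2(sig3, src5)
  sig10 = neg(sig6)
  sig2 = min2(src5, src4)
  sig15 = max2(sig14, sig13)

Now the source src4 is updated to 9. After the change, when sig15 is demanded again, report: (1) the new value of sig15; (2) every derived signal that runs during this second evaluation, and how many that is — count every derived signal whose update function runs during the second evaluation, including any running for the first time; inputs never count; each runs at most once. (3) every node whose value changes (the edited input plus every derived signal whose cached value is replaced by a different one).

New value of sig15: 64.
Derived signals that run: sig2, sig8, sig11, sig12, sig13, sig14 — 6 in total.
Values that change: src4, sig8, sig11, sig12.
Key observation: the cutoff stops propagation at sig15 — its inputs' values are unchanged, so it reuses its cache.

First evaluation (everything demanded from the output):
  sig2 = min2(-8, 1) = -8
  sig3 = absv(-8) = 8
  sig4 = max2(8, -8) = 8
  sig6 = mul(8, 8) = 64
  sig8 = max2(8, 1) = 8
  sig10 = neg(64) = -64
  sig11 = add(-64, 8) = -56
  sig12 = mul(-56, 1) = -56
  sig13 = max2(-56, 64) = 64
  sig14 = max2(-8, -56) = -8
  sig15 = max2(-8, 64) = 64

Propagation after the edit:
  sig2: runs — src4 1->9; result -8 (same value as before).
  sig8: runs — src4 1->9; result 9.
  sig11: runs — sig8 8->9; result -55.
  sig12: runs — sig11 -56->-55; src4 1->9; result -495.
  sig13: runs — sig11 -56->-55; result 64 (same value as before).
  sig14: runs — sig12 -56->-495; result -8 (same value as before).
  sig15: checked — values it read are unchanged (sig14 unchanged, sig13 unchanged); reused cached 64 without running.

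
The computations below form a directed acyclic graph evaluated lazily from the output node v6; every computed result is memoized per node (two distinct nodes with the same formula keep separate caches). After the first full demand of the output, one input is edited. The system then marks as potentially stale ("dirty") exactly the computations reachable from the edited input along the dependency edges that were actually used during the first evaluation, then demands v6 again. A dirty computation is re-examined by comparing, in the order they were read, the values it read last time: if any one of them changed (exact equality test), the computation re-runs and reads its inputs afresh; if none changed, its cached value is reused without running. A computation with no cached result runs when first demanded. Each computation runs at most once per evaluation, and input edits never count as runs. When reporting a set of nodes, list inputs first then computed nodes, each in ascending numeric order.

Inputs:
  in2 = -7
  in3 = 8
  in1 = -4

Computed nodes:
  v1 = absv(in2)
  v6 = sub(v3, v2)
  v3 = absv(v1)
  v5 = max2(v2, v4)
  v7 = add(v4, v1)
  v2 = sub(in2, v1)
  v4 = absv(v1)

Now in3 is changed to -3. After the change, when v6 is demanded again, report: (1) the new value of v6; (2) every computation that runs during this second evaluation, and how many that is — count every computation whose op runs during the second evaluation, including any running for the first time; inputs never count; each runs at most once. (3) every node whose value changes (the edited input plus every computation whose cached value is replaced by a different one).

Demanding v6 again yields 21.
0 computations run: none.
The nodes whose values change: in3.
Note the shortcut — nothing in the graph depends on in3 at all, so no recomputation happens.

First demand of the output computes:
  v1 = absv(-7) = 7
  v2 = sub(-7, 7) = -14
  v3 = absv(7) = 7
  v6 = sub(7, -14) = 21

After the edit, cleaning proceeds:
  no node depends on in3 at all; the second demand re-runs nothing.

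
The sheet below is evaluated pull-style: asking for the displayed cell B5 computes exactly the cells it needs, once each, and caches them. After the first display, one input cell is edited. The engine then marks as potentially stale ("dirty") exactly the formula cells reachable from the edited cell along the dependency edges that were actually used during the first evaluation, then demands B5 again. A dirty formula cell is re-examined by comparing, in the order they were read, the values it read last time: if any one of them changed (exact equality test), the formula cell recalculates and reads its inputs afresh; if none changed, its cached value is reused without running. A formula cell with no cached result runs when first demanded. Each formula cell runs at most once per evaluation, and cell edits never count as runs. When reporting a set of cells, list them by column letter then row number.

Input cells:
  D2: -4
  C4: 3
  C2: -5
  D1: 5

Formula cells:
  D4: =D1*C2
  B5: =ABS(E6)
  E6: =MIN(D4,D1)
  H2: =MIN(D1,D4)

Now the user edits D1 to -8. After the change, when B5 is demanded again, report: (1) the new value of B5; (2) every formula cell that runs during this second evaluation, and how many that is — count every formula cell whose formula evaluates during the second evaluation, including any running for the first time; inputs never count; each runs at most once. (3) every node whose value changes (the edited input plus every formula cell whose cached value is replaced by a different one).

Demanding B5 again yields 8.
3 formula cells run: B5, D4, E6.
The nodes whose values change: B5, D1, D4, E6.

First demand of the output computes:
  D4 = 5 * -5 = -25
  E6 = MIN(-25, 5) = -25
  B5 = ABS(-25) = 25

After the edit, cleaning proceeds:
  D4: a read changed (D1 5->-8) — executes, giving 40.
  E6: a read changed (D4 -25->40; D1 5->-8) — executes, giving -8.
  B5: a read changed (E6 -25->-8) — executes, giving 8.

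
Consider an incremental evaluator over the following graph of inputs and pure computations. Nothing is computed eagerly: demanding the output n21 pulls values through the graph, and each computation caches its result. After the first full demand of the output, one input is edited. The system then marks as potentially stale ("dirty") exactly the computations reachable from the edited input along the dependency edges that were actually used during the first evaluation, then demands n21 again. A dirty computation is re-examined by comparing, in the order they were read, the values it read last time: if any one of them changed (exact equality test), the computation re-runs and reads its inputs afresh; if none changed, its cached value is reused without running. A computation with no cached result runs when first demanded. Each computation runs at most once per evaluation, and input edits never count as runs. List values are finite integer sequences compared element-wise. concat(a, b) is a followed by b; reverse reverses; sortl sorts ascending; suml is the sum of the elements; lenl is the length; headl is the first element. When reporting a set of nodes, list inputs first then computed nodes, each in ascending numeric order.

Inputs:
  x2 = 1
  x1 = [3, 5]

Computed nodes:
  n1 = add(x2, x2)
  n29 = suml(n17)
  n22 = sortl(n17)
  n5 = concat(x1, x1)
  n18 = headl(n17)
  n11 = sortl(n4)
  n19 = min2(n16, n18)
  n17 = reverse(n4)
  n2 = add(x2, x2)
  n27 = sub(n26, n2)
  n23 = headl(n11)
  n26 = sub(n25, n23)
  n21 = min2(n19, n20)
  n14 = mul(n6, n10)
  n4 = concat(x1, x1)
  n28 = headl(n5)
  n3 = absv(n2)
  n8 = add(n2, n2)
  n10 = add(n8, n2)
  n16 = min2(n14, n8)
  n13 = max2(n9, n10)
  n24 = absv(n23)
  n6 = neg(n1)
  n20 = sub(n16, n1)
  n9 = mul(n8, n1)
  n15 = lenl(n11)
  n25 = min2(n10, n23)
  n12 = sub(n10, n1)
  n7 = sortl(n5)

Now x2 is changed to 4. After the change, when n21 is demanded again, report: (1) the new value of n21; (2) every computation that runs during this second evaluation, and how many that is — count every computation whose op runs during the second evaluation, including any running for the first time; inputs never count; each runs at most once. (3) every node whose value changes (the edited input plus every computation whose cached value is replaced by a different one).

Initial pass — values computed on the first demand:
  n1 = add(1, 1) = 2
  n2 = add(1, 1) = 2
  n4 = concat([3, 5], [3, 5]) = [3, 5, 3, 5]
  n6 = neg(2) = -2
  n8 = add(2, 2) = 4
  n10 = add(4, 2) = 6
  n14 = mul(-2, 6) = -12
  n16 = min2(-12, 4) = -12
  n17 = reverse([3, 5, 3, 5]) = [5, 3, 5, 3]
  n18 = headl([5, 3, 5, 3]) = 5
  n19 = min2(-12, 5) = -12
  n20 = sub(-12, 2) = -14
  n21 = min2(-12, -14) = -14

Second demand — change propagation:
  n1: re-runs because x2 1->4; x2 1->4; new result 8.
  n2: re-runs because x2 1->4; x2 1->4; new result 8.
  n6: re-runs because n1 2->8; new result -8.
  n8: re-runs because n2 2->8; n2 2->8; new result 16.
  n10: re-runs because n8 4->16; n2 2->8; new result 24.
  n14: re-runs because n6 -2->-8; n10 6->24; new result -192.
  n16: re-runs because n14 -12->-192; n8 4->16; new result -192.
  n19: re-runs because n16 -12->-192; new result -192.
  n20: re-runs because n16 -12->-192; n1 2->8; new result -200.
  n21: re-runs because n19 -12->-192; n20 -14->-200; new result -200.

n21 now evaluates to -200.
Run set: n1, n2, n6, n8, n10, n14, n16, n19, n20, n21 (10 run).
Changed values: x2, n1, n2, n6, n8, n10, n14, n16, n19, n20, n21.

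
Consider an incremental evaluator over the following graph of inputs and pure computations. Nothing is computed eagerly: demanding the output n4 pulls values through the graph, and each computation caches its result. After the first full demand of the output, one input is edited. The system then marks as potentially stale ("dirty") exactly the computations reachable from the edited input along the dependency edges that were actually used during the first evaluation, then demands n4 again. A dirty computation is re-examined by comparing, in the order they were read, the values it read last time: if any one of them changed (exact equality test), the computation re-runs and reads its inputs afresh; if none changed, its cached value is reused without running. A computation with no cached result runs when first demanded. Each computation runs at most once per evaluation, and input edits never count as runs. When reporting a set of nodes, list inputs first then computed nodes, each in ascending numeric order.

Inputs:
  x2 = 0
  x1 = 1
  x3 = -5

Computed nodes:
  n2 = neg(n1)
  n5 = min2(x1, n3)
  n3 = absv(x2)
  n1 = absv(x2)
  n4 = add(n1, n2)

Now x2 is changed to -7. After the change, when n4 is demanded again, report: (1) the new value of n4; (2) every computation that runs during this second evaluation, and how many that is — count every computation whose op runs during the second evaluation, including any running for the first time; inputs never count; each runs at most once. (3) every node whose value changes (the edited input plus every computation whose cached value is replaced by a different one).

Initial pass — values computed on the first demand:
  n1 = absv(0) = 0
  n2 = neg(0) = 0
  n4 = add(0, 0) = 0

Second demand — change propagation:
  n1: re-runs because x2 0->-7; new result 7.
  n2: re-runs because n1 0->7; new result -7.
  n4: re-runs because n1 0->7; n2 0->-7; new result 0 (unchanged).

n4 now evaluates to 0.
Run set: n1, n2, n4 (3 run).
Changed values: x2, n1, n2.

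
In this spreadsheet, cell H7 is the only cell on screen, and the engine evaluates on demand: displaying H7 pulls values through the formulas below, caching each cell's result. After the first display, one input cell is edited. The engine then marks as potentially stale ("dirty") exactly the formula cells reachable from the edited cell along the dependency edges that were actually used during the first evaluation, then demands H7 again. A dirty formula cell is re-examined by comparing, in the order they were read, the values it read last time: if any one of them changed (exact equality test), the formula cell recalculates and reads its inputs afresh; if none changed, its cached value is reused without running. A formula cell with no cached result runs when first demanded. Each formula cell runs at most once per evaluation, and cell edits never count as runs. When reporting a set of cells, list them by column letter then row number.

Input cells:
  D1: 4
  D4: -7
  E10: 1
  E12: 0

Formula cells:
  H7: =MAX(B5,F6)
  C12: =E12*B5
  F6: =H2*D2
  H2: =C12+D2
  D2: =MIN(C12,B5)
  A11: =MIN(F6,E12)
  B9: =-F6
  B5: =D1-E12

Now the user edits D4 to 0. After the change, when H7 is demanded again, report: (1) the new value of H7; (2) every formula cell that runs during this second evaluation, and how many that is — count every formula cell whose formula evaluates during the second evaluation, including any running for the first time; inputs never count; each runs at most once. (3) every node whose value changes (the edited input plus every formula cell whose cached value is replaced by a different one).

H7 now evaluates to 4.
Run set: none (0 run).
Changed values: D4.
The important point: nothing the output needs ever reads D4, so the edit is invisible to it.

Initial pass — values computed on the first demand:
  B5 = 4 - 0 = 4
  C12 = 0 * 4 = 0
  D2 = MIN(0, 4) = 0
  H2 = 0 + 0 = 0
  F6 = 0 * 0 = 0
  H7 = MAX(4, 0) = 4

Second demand — change propagation:
  no demanded computation ever read D4, so the edit dirties nothing and nothing runs.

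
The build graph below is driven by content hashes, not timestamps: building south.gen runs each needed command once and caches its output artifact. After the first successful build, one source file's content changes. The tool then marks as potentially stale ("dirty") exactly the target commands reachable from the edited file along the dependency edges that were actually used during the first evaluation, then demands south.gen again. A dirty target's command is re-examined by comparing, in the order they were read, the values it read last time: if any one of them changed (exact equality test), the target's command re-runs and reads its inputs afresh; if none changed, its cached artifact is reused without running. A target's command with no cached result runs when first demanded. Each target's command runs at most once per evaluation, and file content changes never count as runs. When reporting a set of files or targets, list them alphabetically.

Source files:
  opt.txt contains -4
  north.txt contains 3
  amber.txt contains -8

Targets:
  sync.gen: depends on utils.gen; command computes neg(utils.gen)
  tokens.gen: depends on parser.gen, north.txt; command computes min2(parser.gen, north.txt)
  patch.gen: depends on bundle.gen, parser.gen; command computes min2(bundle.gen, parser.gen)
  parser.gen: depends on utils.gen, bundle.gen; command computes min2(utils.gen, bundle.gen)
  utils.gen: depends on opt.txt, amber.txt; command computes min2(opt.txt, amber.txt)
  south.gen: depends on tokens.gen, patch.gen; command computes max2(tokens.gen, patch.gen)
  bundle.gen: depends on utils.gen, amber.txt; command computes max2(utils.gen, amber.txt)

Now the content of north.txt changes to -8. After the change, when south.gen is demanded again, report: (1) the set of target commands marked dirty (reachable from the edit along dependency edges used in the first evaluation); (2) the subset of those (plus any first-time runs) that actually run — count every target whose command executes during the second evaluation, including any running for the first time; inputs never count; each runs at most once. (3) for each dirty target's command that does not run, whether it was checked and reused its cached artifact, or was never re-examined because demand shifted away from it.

Dirty set: south.gen, tokens.gen.
Run set: tokens.gen (1 run).
Re-examined without running (cache reused): south.gen.
The important point: tokens.gen recomputes to an identical value, and the output ends up unchanged.

Initial pass — values computed on the first demand:
  utils.gen = min2(-4, -8) = -8
  bundle.gen = max2(-8, -8) = -8
  parser.gen = min2(-8, -8) = -8
  patch.gen = min2(-8, -8) = -8
  tokens.gen = min2(-8, 3) = -8
  south.gen = max2(-8, -8) = -8

Second demand — change propagation:
  tokens.gen: re-runs because north.txt 3->-8; new result -8 (unchanged).
  south.gen: re-examined; everything it read last time is the same (tokens.gen unchanged, patch.gen unchanged) — cache -8 kept, no run.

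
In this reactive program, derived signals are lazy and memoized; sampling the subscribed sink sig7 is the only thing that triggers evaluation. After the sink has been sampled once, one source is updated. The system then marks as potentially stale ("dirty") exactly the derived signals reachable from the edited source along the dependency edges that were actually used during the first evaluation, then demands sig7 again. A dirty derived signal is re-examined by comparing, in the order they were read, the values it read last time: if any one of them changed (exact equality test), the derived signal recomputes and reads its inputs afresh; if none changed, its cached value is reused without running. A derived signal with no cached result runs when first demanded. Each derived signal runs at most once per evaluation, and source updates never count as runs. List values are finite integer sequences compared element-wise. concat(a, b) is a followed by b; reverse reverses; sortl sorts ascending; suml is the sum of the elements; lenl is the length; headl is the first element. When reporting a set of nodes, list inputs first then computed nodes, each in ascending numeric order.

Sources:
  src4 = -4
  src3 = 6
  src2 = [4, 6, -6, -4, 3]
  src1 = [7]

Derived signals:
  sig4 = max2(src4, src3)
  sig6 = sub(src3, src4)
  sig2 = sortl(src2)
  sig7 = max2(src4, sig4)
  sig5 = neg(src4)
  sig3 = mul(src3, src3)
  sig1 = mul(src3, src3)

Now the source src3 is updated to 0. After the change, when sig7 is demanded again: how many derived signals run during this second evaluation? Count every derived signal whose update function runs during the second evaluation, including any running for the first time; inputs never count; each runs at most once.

First demand of the output computes:
  sig4 = max2(-4, 6) = 6
  sig7 = max2(-4, 6) = 6

After the edit, cleaning proceeds:
  sig4: a read changed (src3 6->0) — executes, giving 0.
  sig7: a read changed (sig4 6->0) — executes, giving 0.

2 derived signals run: sig4, sig7.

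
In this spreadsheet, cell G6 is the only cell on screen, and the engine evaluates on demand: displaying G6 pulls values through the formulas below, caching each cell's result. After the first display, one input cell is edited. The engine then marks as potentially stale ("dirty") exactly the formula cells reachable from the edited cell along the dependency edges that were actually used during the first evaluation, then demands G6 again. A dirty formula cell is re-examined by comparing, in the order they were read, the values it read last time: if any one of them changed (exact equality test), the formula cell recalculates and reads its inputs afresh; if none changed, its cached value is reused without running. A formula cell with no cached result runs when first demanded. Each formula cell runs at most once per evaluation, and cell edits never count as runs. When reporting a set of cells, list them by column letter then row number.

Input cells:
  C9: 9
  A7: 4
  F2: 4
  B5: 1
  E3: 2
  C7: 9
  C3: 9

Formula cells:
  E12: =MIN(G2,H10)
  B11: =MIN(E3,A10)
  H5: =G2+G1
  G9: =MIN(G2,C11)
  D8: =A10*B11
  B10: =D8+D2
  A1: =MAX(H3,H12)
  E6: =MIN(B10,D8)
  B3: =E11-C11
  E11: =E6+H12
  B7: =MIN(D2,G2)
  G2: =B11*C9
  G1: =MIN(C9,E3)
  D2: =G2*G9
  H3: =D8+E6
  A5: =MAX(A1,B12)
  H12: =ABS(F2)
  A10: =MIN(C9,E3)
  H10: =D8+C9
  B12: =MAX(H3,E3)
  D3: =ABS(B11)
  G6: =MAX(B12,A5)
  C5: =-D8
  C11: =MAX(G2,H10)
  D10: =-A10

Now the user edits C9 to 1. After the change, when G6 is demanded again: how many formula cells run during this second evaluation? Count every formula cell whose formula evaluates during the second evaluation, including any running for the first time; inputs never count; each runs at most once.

Run set: A1, A5, A10, B10, B11, B12, C11, D2, D8, E6, G2, G6, G9, H3, H10 (15 run).

Initial pass — values computed on the first demand:
  A10 = MIN(9, 2) = 2
  B11 = MIN(2, 2) = 2
  D8 = 2 * 2 = 4
  G2 = 2 * 9 = 18
  H10 = 4 + 9 = 13
  C11 = MAX(18, 13) = 18
  G9 = MIN(18, 18) = 18
  D2 = 18 * 18 = 324
  B10 = 4 + 324 = 328
  E6 = MIN(328, 4) = 4
  H3 = 4 + 4 = 8
  B12 = MAX(8, 2) = 8
  H12 = ABS(4) = 4
  A1 = MAX(8, 4) = 8
  A5 = MAX(8, 8) = 8
  G6 = MAX(8, 8) = 8

Second demand — change propagation:
  A10: re-runs because C9 9->1; new result 1.
  B11: re-runs because A10 2->1; new result 1.
  D8: re-runs because A10 2->1; B11 2->1; new result 1.
  G2: re-runs because B11 2->1; C9 9->1; new result 1.
  H10: re-runs because D8 4->1; C9 9->1; new result 2.
  C11: re-runs because G2 18->1; H10 13->2; new result 2.
  G9: re-runs because G2 18->1; C11 18->2; new result 1.
  D2: re-runs because G2 18->1; G9 18->1; new result 1.
  B10: re-runs because D8 4->1; D2 324->1; new result 2.
  E6: re-runs because B10 328->2; D8 4->1; new result 1.
  H3: re-runs because D8 4->1; E6 4->1; new result 2.
  A1: re-runs because H3 8->2; new result 4.
  B12: re-runs because H3 8->2; new result 2.
  A5: re-runs because A1 8->4; B12 8->2; new result 4.
  G6: re-runs because B12 8->2; A5 8->4; new result 4.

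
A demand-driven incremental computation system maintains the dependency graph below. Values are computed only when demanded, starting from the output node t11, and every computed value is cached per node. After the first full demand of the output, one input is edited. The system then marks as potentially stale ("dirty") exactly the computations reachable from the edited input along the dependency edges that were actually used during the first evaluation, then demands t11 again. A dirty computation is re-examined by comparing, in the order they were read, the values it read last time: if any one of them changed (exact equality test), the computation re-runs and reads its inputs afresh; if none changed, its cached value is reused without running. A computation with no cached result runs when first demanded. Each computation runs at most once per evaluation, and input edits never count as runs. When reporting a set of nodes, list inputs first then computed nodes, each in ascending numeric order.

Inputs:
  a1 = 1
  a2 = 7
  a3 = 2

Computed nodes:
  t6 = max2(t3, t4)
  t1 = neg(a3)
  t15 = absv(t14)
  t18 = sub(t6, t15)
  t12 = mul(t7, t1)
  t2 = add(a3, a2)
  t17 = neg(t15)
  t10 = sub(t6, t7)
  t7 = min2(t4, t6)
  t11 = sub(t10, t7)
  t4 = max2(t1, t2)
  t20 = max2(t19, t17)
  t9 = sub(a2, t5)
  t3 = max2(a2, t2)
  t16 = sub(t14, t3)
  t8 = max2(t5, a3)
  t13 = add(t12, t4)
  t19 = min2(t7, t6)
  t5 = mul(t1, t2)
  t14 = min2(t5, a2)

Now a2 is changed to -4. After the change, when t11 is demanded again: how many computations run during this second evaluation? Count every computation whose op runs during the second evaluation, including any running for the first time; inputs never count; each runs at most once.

First evaluation (everything demanded from the output):
  t1 = neg(2) = -2
  t2 = add(2, 7) = 9
  t3 = max2(7, 9) = 9
  t4 = max2(-2, 9) = 9
  t6 = max2(9, 9) = 9
  t7 = min2(9, 9) = 9
  t10 = sub(9, 9) = 0
  t11 = sub(0, 9) = -9

Propagation after the edit:
  t2: runs — a2 7->-4; result -2.
  t3: runs — a2 7->-4; t2 9->-2; result -2.
  t4: runs — t2 9->-2; result -2.
  t6: runs — t3 9->-2; t4 9->-2; result -2.
  t7: runs — t4 9->-2; t6 9->-2; result -2.
  t10: runs — t6 9->-2; t7 9->-2; result 0 (same value as before).
  t11: runs — t7 9->-2; result 2.

Computations that run: t2, t3, t4, t6, t7, t10, t11 — 7 in total.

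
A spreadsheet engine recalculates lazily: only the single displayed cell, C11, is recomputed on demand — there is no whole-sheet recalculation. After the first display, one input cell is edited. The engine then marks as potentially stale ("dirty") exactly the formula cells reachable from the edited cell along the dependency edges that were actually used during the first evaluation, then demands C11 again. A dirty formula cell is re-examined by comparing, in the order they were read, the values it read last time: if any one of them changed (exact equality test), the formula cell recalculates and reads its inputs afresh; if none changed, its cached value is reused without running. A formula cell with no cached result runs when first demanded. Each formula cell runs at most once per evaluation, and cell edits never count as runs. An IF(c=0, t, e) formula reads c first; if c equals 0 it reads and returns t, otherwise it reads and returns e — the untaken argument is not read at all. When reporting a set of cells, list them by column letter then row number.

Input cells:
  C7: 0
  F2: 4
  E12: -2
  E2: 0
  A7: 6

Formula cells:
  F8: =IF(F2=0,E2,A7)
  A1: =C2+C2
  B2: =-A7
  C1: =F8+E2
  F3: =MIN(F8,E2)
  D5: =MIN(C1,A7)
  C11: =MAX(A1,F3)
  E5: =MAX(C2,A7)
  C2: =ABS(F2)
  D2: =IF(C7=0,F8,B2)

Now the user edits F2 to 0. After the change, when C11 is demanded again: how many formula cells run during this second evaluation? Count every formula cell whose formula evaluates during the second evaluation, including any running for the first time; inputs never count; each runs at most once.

First evaluation (everything demanded from the output):
  C2 = ABS(4) = 4
  A1 = 4 + 4 = 8
  F8 = IF(F2=0: F2=4 -> else branch A7) = 6
  F3 = MIN(6, 0) = 0
  C11 = MAX(8, 0) = 8

Propagation after the edit:
  C2: runs — F2 4->0; result 0.
  A1: runs — C2 4->0; C2 4->0; result 0.
  F8: runs — F2 4->0; result 0.
  F3: runs — F8 6->0; result 0 (same value as before).
  C11: runs — A1 8->0; result 0.

Formula cells that run: A1, C2, C11, F3, F8 — 5 in total.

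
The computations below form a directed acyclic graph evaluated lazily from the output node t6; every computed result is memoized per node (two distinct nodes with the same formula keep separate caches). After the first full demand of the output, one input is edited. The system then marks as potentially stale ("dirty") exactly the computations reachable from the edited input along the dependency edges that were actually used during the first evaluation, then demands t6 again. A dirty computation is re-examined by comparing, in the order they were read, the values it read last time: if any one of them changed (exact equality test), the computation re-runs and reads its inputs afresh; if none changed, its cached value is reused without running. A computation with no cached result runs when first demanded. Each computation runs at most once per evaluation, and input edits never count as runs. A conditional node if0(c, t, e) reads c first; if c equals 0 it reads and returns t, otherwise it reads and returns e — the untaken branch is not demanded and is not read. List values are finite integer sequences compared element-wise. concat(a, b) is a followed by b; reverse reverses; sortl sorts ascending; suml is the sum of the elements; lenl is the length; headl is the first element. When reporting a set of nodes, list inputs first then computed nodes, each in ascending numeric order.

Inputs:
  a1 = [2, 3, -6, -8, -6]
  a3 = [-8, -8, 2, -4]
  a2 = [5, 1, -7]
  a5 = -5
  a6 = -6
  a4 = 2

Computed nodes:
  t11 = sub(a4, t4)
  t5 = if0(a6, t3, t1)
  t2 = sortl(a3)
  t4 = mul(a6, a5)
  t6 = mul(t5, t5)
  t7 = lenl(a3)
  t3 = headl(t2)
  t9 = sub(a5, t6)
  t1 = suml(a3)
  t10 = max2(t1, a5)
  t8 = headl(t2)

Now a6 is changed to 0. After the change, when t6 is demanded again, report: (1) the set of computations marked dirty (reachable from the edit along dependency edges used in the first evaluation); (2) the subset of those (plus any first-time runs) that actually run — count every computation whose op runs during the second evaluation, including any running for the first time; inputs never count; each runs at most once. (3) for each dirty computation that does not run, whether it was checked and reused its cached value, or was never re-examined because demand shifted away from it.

First demand of the output computes:
  t1 = suml([-8, -8, 2, -4]) = -18
  t5 = if0(a6=-6 -> else branch t1) = -18
  t6 = mul(-18, -18) = 324

After the edit, cleaning proceeds:
  t2: had never run; runs now, result [-8, -8, -4, 2].
  t3: had never run; runs now, result -8.
  t5: a read changed (a6 -6->0) — executes, giving -8.
  t6: a read changed (t5 -18->-8; t5 -18->-8) — executes, giving 64.

Note the branch switch — t2, t3 had no cache and run now for the first time.

The edit dirties: t5, t6.
4 computations run: t2, t3, t5, t6.
No dirty computation escaped a run.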